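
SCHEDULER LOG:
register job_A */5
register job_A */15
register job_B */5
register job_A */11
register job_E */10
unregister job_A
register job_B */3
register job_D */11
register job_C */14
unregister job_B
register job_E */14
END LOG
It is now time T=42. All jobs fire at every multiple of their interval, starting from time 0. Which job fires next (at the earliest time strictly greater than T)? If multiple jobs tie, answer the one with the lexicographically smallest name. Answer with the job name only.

Answer: job_D

Derivation:
Op 1: register job_A */5 -> active={job_A:*/5}
Op 2: register job_A */15 -> active={job_A:*/15}
Op 3: register job_B */5 -> active={job_A:*/15, job_B:*/5}
Op 4: register job_A */11 -> active={job_A:*/11, job_B:*/5}
Op 5: register job_E */10 -> active={job_A:*/11, job_B:*/5, job_E:*/10}
Op 6: unregister job_A -> active={job_B:*/5, job_E:*/10}
Op 7: register job_B */3 -> active={job_B:*/3, job_E:*/10}
Op 8: register job_D */11 -> active={job_B:*/3, job_D:*/11, job_E:*/10}
Op 9: register job_C */14 -> active={job_B:*/3, job_C:*/14, job_D:*/11, job_E:*/10}
Op 10: unregister job_B -> active={job_C:*/14, job_D:*/11, job_E:*/10}
Op 11: register job_E */14 -> active={job_C:*/14, job_D:*/11, job_E:*/14}
  job_C: interval 14, next fire after T=42 is 56
  job_D: interval 11, next fire after T=42 is 44
  job_E: interval 14, next fire after T=42 is 56
Earliest = 44, winner (lex tiebreak) = job_D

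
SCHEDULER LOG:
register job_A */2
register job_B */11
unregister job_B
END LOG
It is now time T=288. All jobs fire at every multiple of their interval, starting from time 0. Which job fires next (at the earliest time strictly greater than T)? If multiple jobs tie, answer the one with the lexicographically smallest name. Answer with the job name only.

Answer: job_A

Derivation:
Op 1: register job_A */2 -> active={job_A:*/2}
Op 2: register job_B */11 -> active={job_A:*/2, job_B:*/11}
Op 3: unregister job_B -> active={job_A:*/2}
  job_A: interval 2, next fire after T=288 is 290
Earliest = 290, winner (lex tiebreak) = job_A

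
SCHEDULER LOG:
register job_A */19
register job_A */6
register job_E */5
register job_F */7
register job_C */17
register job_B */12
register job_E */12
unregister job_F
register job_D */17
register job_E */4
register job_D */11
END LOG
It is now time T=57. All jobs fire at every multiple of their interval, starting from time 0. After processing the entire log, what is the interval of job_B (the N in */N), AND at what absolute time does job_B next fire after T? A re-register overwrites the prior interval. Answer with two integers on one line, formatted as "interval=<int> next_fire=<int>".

Op 1: register job_A */19 -> active={job_A:*/19}
Op 2: register job_A */6 -> active={job_A:*/6}
Op 3: register job_E */5 -> active={job_A:*/6, job_E:*/5}
Op 4: register job_F */7 -> active={job_A:*/6, job_E:*/5, job_F:*/7}
Op 5: register job_C */17 -> active={job_A:*/6, job_C:*/17, job_E:*/5, job_F:*/7}
Op 6: register job_B */12 -> active={job_A:*/6, job_B:*/12, job_C:*/17, job_E:*/5, job_F:*/7}
Op 7: register job_E */12 -> active={job_A:*/6, job_B:*/12, job_C:*/17, job_E:*/12, job_F:*/7}
Op 8: unregister job_F -> active={job_A:*/6, job_B:*/12, job_C:*/17, job_E:*/12}
Op 9: register job_D */17 -> active={job_A:*/6, job_B:*/12, job_C:*/17, job_D:*/17, job_E:*/12}
Op 10: register job_E */4 -> active={job_A:*/6, job_B:*/12, job_C:*/17, job_D:*/17, job_E:*/4}
Op 11: register job_D */11 -> active={job_A:*/6, job_B:*/12, job_C:*/17, job_D:*/11, job_E:*/4}
Final interval of job_B = 12
Next fire of job_B after T=57: (57//12+1)*12 = 60

Answer: interval=12 next_fire=60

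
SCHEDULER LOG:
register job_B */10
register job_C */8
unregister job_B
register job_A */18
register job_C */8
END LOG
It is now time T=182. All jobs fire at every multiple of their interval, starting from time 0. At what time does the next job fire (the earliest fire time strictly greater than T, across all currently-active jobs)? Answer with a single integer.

Op 1: register job_B */10 -> active={job_B:*/10}
Op 2: register job_C */8 -> active={job_B:*/10, job_C:*/8}
Op 3: unregister job_B -> active={job_C:*/8}
Op 4: register job_A */18 -> active={job_A:*/18, job_C:*/8}
Op 5: register job_C */8 -> active={job_A:*/18, job_C:*/8}
  job_A: interval 18, next fire after T=182 is 198
  job_C: interval 8, next fire after T=182 is 184
Earliest fire time = 184 (job job_C)

Answer: 184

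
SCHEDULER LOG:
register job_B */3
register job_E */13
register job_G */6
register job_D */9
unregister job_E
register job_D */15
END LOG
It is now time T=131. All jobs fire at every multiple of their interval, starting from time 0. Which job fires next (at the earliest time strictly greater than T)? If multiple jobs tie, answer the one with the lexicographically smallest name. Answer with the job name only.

Op 1: register job_B */3 -> active={job_B:*/3}
Op 2: register job_E */13 -> active={job_B:*/3, job_E:*/13}
Op 3: register job_G */6 -> active={job_B:*/3, job_E:*/13, job_G:*/6}
Op 4: register job_D */9 -> active={job_B:*/3, job_D:*/9, job_E:*/13, job_G:*/6}
Op 5: unregister job_E -> active={job_B:*/3, job_D:*/9, job_G:*/6}
Op 6: register job_D */15 -> active={job_B:*/3, job_D:*/15, job_G:*/6}
  job_B: interval 3, next fire after T=131 is 132
  job_D: interval 15, next fire after T=131 is 135
  job_G: interval 6, next fire after T=131 is 132
Earliest = 132, winner (lex tiebreak) = job_B

Answer: job_B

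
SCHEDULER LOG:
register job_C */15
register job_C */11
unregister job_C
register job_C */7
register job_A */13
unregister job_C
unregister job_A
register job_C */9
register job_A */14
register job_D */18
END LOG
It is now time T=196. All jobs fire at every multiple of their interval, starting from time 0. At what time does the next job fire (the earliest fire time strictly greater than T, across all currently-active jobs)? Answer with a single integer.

Op 1: register job_C */15 -> active={job_C:*/15}
Op 2: register job_C */11 -> active={job_C:*/11}
Op 3: unregister job_C -> active={}
Op 4: register job_C */7 -> active={job_C:*/7}
Op 5: register job_A */13 -> active={job_A:*/13, job_C:*/7}
Op 6: unregister job_C -> active={job_A:*/13}
Op 7: unregister job_A -> active={}
Op 8: register job_C */9 -> active={job_C:*/9}
Op 9: register job_A */14 -> active={job_A:*/14, job_C:*/9}
Op 10: register job_D */18 -> active={job_A:*/14, job_C:*/9, job_D:*/18}
  job_A: interval 14, next fire after T=196 is 210
  job_C: interval 9, next fire after T=196 is 198
  job_D: interval 18, next fire after T=196 is 198
Earliest fire time = 198 (job job_C)

Answer: 198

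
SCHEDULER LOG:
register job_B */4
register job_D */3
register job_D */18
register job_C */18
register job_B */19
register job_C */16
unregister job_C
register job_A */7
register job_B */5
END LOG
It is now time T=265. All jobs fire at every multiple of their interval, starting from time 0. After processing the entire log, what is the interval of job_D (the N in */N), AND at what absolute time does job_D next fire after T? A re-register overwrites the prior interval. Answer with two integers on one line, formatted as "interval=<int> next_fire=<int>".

Op 1: register job_B */4 -> active={job_B:*/4}
Op 2: register job_D */3 -> active={job_B:*/4, job_D:*/3}
Op 3: register job_D */18 -> active={job_B:*/4, job_D:*/18}
Op 4: register job_C */18 -> active={job_B:*/4, job_C:*/18, job_D:*/18}
Op 5: register job_B */19 -> active={job_B:*/19, job_C:*/18, job_D:*/18}
Op 6: register job_C */16 -> active={job_B:*/19, job_C:*/16, job_D:*/18}
Op 7: unregister job_C -> active={job_B:*/19, job_D:*/18}
Op 8: register job_A */7 -> active={job_A:*/7, job_B:*/19, job_D:*/18}
Op 9: register job_B */5 -> active={job_A:*/7, job_B:*/5, job_D:*/18}
Final interval of job_D = 18
Next fire of job_D after T=265: (265//18+1)*18 = 270

Answer: interval=18 next_fire=270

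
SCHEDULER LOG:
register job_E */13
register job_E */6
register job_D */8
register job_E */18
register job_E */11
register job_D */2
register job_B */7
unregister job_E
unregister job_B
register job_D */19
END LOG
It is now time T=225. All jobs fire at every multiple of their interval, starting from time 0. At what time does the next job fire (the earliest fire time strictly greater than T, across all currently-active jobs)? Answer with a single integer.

Op 1: register job_E */13 -> active={job_E:*/13}
Op 2: register job_E */6 -> active={job_E:*/6}
Op 3: register job_D */8 -> active={job_D:*/8, job_E:*/6}
Op 4: register job_E */18 -> active={job_D:*/8, job_E:*/18}
Op 5: register job_E */11 -> active={job_D:*/8, job_E:*/11}
Op 6: register job_D */2 -> active={job_D:*/2, job_E:*/11}
Op 7: register job_B */7 -> active={job_B:*/7, job_D:*/2, job_E:*/11}
Op 8: unregister job_E -> active={job_B:*/7, job_D:*/2}
Op 9: unregister job_B -> active={job_D:*/2}
Op 10: register job_D */19 -> active={job_D:*/19}
  job_D: interval 19, next fire after T=225 is 228
Earliest fire time = 228 (job job_D)

Answer: 228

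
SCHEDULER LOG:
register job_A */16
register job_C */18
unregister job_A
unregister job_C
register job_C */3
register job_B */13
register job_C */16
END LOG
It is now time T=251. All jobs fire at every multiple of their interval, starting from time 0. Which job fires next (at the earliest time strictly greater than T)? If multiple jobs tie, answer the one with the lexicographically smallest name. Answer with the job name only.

Answer: job_C

Derivation:
Op 1: register job_A */16 -> active={job_A:*/16}
Op 2: register job_C */18 -> active={job_A:*/16, job_C:*/18}
Op 3: unregister job_A -> active={job_C:*/18}
Op 4: unregister job_C -> active={}
Op 5: register job_C */3 -> active={job_C:*/3}
Op 6: register job_B */13 -> active={job_B:*/13, job_C:*/3}
Op 7: register job_C */16 -> active={job_B:*/13, job_C:*/16}
  job_B: interval 13, next fire after T=251 is 260
  job_C: interval 16, next fire after T=251 is 256
Earliest = 256, winner (lex tiebreak) = job_C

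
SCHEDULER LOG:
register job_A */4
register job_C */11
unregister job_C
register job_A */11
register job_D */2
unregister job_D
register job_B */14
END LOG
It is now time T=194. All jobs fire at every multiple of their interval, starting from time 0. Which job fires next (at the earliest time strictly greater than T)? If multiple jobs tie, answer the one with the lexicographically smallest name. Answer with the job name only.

Op 1: register job_A */4 -> active={job_A:*/4}
Op 2: register job_C */11 -> active={job_A:*/4, job_C:*/11}
Op 3: unregister job_C -> active={job_A:*/4}
Op 4: register job_A */11 -> active={job_A:*/11}
Op 5: register job_D */2 -> active={job_A:*/11, job_D:*/2}
Op 6: unregister job_D -> active={job_A:*/11}
Op 7: register job_B */14 -> active={job_A:*/11, job_B:*/14}
  job_A: interval 11, next fire after T=194 is 198
  job_B: interval 14, next fire after T=194 is 196
Earliest = 196, winner (lex tiebreak) = job_B

Answer: job_B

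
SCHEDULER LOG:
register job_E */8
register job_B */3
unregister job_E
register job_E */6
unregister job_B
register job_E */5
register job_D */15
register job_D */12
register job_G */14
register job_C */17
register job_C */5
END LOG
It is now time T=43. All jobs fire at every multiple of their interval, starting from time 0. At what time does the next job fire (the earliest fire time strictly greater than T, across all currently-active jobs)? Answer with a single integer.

Answer: 45

Derivation:
Op 1: register job_E */8 -> active={job_E:*/8}
Op 2: register job_B */3 -> active={job_B:*/3, job_E:*/8}
Op 3: unregister job_E -> active={job_B:*/3}
Op 4: register job_E */6 -> active={job_B:*/3, job_E:*/6}
Op 5: unregister job_B -> active={job_E:*/6}
Op 6: register job_E */5 -> active={job_E:*/5}
Op 7: register job_D */15 -> active={job_D:*/15, job_E:*/5}
Op 8: register job_D */12 -> active={job_D:*/12, job_E:*/5}
Op 9: register job_G */14 -> active={job_D:*/12, job_E:*/5, job_G:*/14}
Op 10: register job_C */17 -> active={job_C:*/17, job_D:*/12, job_E:*/5, job_G:*/14}
Op 11: register job_C */5 -> active={job_C:*/5, job_D:*/12, job_E:*/5, job_G:*/14}
  job_C: interval 5, next fire after T=43 is 45
  job_D: interval 12, next fire after T=43 is 48
  job_E: interval 5, next fire after T=43 is 45
  job_G: interval 14, next fire after T=43 is 56
Earliest fire time = 45 (job job_C)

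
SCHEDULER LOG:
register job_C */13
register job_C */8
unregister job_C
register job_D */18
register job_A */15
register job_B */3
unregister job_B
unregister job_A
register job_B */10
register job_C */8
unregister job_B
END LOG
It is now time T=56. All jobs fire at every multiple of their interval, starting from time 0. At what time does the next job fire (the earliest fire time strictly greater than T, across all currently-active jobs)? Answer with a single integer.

Op 1: register job_C */13 -> active={job_C:*/13}
Op 2: register job_C */8 -> active={job_C:*/8}
Op 3: unregister job_C -> active={}
Op 4: register job_D */18 -> active={job_D:*/18}
Op 5: register job_A */15 -> active={job_A:*/15, job_D:*/18}
Op 6: register job_B */3 -> active={job_A:*/15, job_B:*/3, job_D:*/18}
Op 7: unregister job_B -> active={job_A:*/15, job_D:*/18}
Op 8: unregister job_A -> active={job_D:*/18}
Op 9: register job_B */10 -> active={job_B:*/10, job_D:*/18}
Op 10: register job_C */8 -> active={job_B:*/10, job_C:*/8, job_D:*/18}
Op 11: unregister job_B -> active={job_C:*/8, job_D:*/18}
  job_C: interval 8, next fire after T=56 is 64
  job_D: interval 18, next fire after T=56 is 72
Earliest fire time = 64 (job job_C)

Answer: 64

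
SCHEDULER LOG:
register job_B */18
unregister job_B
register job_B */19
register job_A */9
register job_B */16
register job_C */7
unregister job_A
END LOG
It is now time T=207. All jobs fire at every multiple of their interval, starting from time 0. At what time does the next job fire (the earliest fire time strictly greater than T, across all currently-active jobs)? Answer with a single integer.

Op 1: register job_B */18 -> active={job_B:*/18}
Op 2: unregister job_B -> active={}
Op 3: register job_B */19 -> active={job_B:*/19}
Op 4: register job_A */9 -> active={job_A:*/9, job_B:*/19}
Op 5: register job_B */16 -> active={job_A:*/9, job_B:*/16}
Op 6: register job_C */7 -> active={job_A:*/9, job_B:*/16, job_C:*/7}
Op 7: unregister job_A -> active={job_B:*/16, job_C:*/7}
  job_B: interval 16, next fire after T=207 is 208
  job_C: interval 7, next fire after T=207 is 210
Earliest fire time = 208 (job job_B)

Answer: 208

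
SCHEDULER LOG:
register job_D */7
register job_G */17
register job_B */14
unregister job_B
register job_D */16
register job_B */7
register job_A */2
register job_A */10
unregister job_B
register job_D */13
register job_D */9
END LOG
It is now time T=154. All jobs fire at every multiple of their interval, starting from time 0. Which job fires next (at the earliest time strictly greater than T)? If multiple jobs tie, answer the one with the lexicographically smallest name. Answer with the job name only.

Answer: job_A

Derivation:
Op 1: register job_D */7 -> active={job_D:*/7}
Op 2: register job_G */17 -> active={job_D:*/7, job_G:*/17}
Op 3: register job_B */14 -> active={job_B:*/14, job_D:*/7, job_G:*/17}
Op 4: unregister job_B -> active={job_D:*/7, job_G:*/17}
Op 5: register job_D */16 -> active={job_D:*/16, job_G:*/17}
Op 6: register job_B */7 -> active={job_B:*/7, job_D:*/16, job_G:*/17}
Op 7: register job_A */2 -> active={job_A:*/2, job_B:*/7, job_D:*/16, job_G:*/17}
Op 8: register job_A */10 -> active={job_A:*/10, job_B:*/7, job_D:*/16, job_G:*/17}
Op 9: unregister job_B -> active={job_A:*/10, job_D:*/16, job_G:*/17}
Op 10: register job_D */13 -> active={job_A:*/10, job_D:*/13, job_G:*/17}
Op 11: register job_D */9 -> active={job_A:*/10, job_D:*/9, job_G:*/17}
  job_A: interval 10, next fire after T=154 is 160
  job_D: interval 9, next fire after T=154 is 162
  job_G: interval 17, next fire after T=154 is 170
Earliest = 160, winner (lex tiebreak) = job_A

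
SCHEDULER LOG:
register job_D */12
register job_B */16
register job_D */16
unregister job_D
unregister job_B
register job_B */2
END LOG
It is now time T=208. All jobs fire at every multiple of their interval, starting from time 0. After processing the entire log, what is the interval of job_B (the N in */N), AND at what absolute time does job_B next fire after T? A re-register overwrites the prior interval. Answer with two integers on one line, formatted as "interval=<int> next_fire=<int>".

Answer: interval=2 next_fire=210

Derivation:
Op 1: register job_D */12 -> active={job_D:*/12}
Op 2: register job_B */16 -> active={job_B:*/16, job_D:*/12}
Op 3: register job_D */16 -> active={job_B:*/16, job_D:*/16}
Op 4: unregister job_D -> active={job_B:*/16}
Op 5: unregister job_B -> active={}
Op 6: register job_B */2 -> active={job_B:*/2}
Final interval of job_B = 2
Next fire of job_B after T=208: (208//2+1)*2 = 210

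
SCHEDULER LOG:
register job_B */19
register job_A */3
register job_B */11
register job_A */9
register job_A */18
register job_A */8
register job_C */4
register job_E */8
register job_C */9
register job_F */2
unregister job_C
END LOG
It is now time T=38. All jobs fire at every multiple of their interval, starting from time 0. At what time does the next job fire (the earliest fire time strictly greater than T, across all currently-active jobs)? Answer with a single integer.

Op 1: register job_B */19 -> active={job_B:*/19}
Op 2: register job_A */3 -> active={job_A:*/3, job_B:*/19}
Op 3: register job_B */11 -> active={job_A:*/3, job_B:*/11}
Op 4: register job_A */9 -> active={job_A:*/9, job_B:*/11}
Op 5: register job_A */18 -> active={job_A:*/18, job_B:*/11}
Op 6: register job_A */8 -> active={job_A:*/8, job_B:*/11}
Op 7: register job_C */4 -> active={job_A:*/8, job_B:*/11, job_C:*/4}
Op 8: register job_E */8 -> active={job_A:*/8, job_B:*/11, job_C:*/4, job_E:*/8}
Op 9: register job_C */9 -> active={job_A:*/8, job_B:*/11, job_C:*/9, job_E:*/8}
Op 10: register job_F */2 -> active={job_A:*/8, job_B:*/11, job_C:*/9, job_E:*/8, job_F:*/2}
Op 11: unregister job_C -> active={job_A:*/8, job_B:*/11, job_E:*/8, job_F:*/2}
  job_A: interval 8, next fire after T=38 is 40
  job_B: interval 11, next fire after T=38 is 44
  job_E: interval 8, next fire after T=38 is 40
  job_F: interval 2, next fire after T=38 is 40
Earliest fire time = 40 (job job_A)

Answer: 40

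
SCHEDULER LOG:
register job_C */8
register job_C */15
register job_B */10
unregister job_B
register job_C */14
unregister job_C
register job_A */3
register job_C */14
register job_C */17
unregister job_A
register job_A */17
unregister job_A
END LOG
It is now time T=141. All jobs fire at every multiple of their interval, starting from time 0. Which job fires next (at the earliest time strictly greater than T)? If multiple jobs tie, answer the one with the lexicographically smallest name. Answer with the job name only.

Answer: job_C

Derivation:
Op 1: register job_C */8 -> active={job_C:*/8}
Op 2: register job_C */15 -> active={job_C:*/15}
Op 3: register job_B */10 -> active={job_B:*/10, job_C:*/15}
Op 4: unregister job_B -> active={job_C:*/15}
Op 5: register job_C */14 -> active={job_C:*/14}
Op 6: unregister job_C -> active={}
Op 7: register job_A */3 -> active={job_A:*/3}
Op 8: register job_C */14 -> active={job_A:*/3, job_C:*/14}
Op 9: register job_C */17 -> active={job_A:*/3, job_C:*/17}
Op 10: unregister job_A -> active={job_C:*/17}
Op 11: register job_A */17 -> active={job_A:*/17, job_C:*/17}
Op 12: unregister job_A -> active={job_C:*/17}
  job_C: interval 17, next fire after T=141 is 153
Earliest = 153, winner (lex tiebreak) = job_C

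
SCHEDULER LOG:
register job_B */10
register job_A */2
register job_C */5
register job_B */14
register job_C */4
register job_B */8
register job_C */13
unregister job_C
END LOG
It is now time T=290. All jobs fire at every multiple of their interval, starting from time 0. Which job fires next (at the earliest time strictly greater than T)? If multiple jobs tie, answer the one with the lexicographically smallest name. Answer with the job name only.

Op 1: register job_B */10 -> active={job_B:*/10}
Op 2: register job_A */2 -> active={job_A:*/2, job_B:*/10}
Op 3: register job_C */5 -> active={job_A:*/2, job_B:*/10, job_C:*/5}
Op 4: register job_B */14 -> active={job_A:*/2, job_B:*/14, job_C:*/5}
Op 5: register job_C */4 -> active={job_A:*/2, job_B:*/14, job_C:*/4}
Op 6: register job_B */8 -> active={job_A:*/2, job_B:*/8, job_C:*/4}
Op 7: register job_C */13 -> active={job_A:*/2, job_B:*/8, job_C:*/13}
Op 8: unregister job_C -> active={job_A:*/2, job_B:*/8}
  job_A: interval 2, next fire after T=290 is 292
  job_B: interval 8, next fire after T=290 is 296
Earliest = 292, winner (lex tiebreak) = job_A

Answer: job_A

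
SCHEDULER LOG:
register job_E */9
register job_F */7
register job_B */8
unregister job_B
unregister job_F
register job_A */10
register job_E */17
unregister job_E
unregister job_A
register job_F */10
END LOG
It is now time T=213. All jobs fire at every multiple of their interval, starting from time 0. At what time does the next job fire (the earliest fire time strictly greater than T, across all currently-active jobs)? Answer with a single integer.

Answer: 220

Derivation:
Op 1: register job_E */9 -> active={job_E:*/9}
Op 2: register job_F */7 -> active={job_E:*/9, job_F:*/7}
Op 3: register job_B */8 -> active={job_B:*/8, job_E:*/9, job_F:*/7}
Op 4: unregister job_B -> active={job_E:*/9, job_F:*/7}
Op 5: unregister job_F -> active={job_E:*/9}
Op 6: register job_A */10 -> active={job_A:*/10, job_E:*/9}
Op 7: register job_E */17 -> active={job_A:*/10, job_E:*/17}
Op 8: unregister job_E -> active={job_A:*/10}
Op 9: unregister job_A -> active={}
Op 10: register job_F */10 -> active={job_F:*/10}
  job_F: interval 10, next fire after T=213 is 220
Earliest fire time = 220 (job job_F)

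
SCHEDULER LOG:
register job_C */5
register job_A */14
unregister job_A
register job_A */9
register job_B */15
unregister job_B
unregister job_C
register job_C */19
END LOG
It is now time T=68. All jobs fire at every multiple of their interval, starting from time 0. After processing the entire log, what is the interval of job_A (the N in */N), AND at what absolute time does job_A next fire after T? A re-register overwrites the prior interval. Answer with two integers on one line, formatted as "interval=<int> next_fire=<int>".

Answer: interval=9 next_fire=72

Derivation:
Op 1: register job_C */5 -> active={job_C:*/5}
Op 2: register job_A */14 -> active={job_A:*/14, job_C:*/5}
Op 3: unregister job_A -> active={job_C:*/5}
Op 4: register job_A */9 -> active={job_A:*/9, job_C:*/5}
Op 5: register job_B */15 -> active={job_A:*/9, job_B:*/15, job_C:*/5}
Op 6: unregister job_B -> active={job_A:*/9, job_C:*/5}
Op 7: unregister job_C -> active={job_A:*/9}
Op 8: register job_C */19 -> active={job_A:*/9, job_C:*/19}
Final interval of job_A = 9
Next fire of job_A after T=68: (68//9+1)*9 = 72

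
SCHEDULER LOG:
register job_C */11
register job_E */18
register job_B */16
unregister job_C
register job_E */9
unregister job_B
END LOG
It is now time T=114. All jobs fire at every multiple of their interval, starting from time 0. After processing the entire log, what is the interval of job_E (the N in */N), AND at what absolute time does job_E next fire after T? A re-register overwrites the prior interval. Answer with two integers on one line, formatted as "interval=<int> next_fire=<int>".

Op 1: register job_C */11 -> active={job_C:*/11}
Op 2: register job_E */18 -> active={job_C:*/11, job_E:*/18}
Op 3: register job_B */16 -> active={job_B:*/16, job_C:*/11, job_E:*/18}
Op 4: unregister job_C -> active={job_B:*/16, job_E:*/18}
Op 5: register job_E */9 -> active={job_B:*/16, job_E:*/9}
Op 6: unregister job_B -> active={job_E:*/9}
Final interval of job_E = 9
Next fire of job_E after T=114: (114//9+1)*9 = 117

Answer: interval=9 next_fire=117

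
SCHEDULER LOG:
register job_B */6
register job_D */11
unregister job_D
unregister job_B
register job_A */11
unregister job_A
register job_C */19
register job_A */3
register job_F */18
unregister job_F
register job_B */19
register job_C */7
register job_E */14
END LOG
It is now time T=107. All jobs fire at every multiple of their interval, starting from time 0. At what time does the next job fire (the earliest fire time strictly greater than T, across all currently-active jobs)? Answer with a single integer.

Op 1: register job_B */6 -> active={job_B:*/6}
Op 2: register job_D */11 -> active={job_B:*/6, job_D:*/11}
Op 3: unregister job_D -> active={job_B:*/6}
Op 4: unregister job_B -> active={}
Op 5: register job_A */11 -> active={job_A:*/11}
Op 6: unregister job_A -> active={}
Op 7: register job_C */19 -> active={job_C:*/19}
Op 8: register job_A */3 -> active={job_A:*/3, job_C:*/19}
Op 9: register job_F */18 -> active={job_A:*/3, job_C:*/19, job_F:*/18}
Op 10: unregister job_F -> active={job_A:*/3, job_C:*/19}
Op 11: register job_B */19 -> active={job_A:*/3, job_B:*/19, job_C:*/19}
Op 12: register job_C */7 -> active={job_A:*/3, job_B:*/19, job_C:*/7}
Op 13: register job_E */14 -> active={job_A:*/3, job_B:*/19, job_C:*/7, job_E:*/14}
  job_A: interval 3, next fire after T=107 is 108
  job_B: interval 19, next fire after T=107 is 114
  job_C: interval 7, next fire after T=107 is 112
  job_E: interval 14, next fire after T=107 is 112
Earliest fire time = 108 (job job_A)

Answer: 108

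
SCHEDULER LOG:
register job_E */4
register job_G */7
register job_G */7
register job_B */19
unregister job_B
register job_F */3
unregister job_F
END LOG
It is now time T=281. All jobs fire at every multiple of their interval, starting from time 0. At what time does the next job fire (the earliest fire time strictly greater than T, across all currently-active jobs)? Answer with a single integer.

Op 1: register job_E */4 -> active={job_E:*/4}
Op 2: register job_G */7 -> active={job_E:*/4, job_G:*/7}
Op 3: register job_G */7 -> active={job_E:*/4, job_G:*/7}
Op 4: register job_B */19 -> active={job_B:*/19, job_E:*/4, job_G:*/7}
Op 5: unregister job_B -> active={job_E:*/4, job_G:*/7}
Op 6: register job_F */3 -> active={job_E:*/4, job_F:*/3, job_G:*/7}
Op 7: unregister job_F -> active={job_E:*/4, job_G:*/7}
  job_E: interval 4, next fire after T=281 is 284
  job_G: interval 7, next fire after T=281 is 287
Earliest fire time = 284 (job job_E)

Answer: 284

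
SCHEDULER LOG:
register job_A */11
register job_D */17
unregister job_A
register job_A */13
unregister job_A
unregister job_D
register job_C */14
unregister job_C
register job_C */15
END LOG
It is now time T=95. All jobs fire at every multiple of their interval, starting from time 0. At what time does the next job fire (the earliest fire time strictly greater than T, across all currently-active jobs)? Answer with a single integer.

Answer: 105

Derivation:
Op 1: register job_A */11 -> active={job_A:*/11}
Op 2: register job_D */17 -> active={job_A:*/11, job_D:*/17}
Op 3: unregister job_A -> active={job_D:*/17}
Op 4: register job_A */13 -> active={job_A:*/13, job_D:*/17}
Op 5: unregister job_A -> active={job_D:*/17}
Op 6: unregister job_D -> active={}
Op 7: register job_C */14 -> active={job_C:*/14}
Op 8: unregister job_C -> active={}
Op 9: register job_C */15 -> active={job_C:*/15}
  job_C: interval 15, next fire after T=95 is 105
Earliest fire time = 105 (job job_C)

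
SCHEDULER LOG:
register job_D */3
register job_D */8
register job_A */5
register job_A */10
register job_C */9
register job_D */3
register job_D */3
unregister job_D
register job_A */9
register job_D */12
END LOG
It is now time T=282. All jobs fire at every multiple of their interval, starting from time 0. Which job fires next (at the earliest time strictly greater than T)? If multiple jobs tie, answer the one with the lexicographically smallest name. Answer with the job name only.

Answer: job_A

Derivation:
Op 1: register job_D */3 -> active={job_D:*/3}
Op 2: register job_D */8 -> active={job_D:*/8}
Op 3: register job_A */5 -> active={job_A:*/5, job_D:*/8}
Op 4: register job_A */10 -> active={job_A:*/10, job_D:*/8}
Op 5: register job_C */9 -> active={job_A:*/10, job_C:*/9, job_D:*/8}
Op 6: register job_D */3 -> active={job_A:*/10, job_C:*/9, job_D:*/3}
Op 7: register job_D */3 -> active={job_A:*/10, job_C:*/9, job_D:*/3}
Op 8: unregister job_D -> active={job_A:*/10, job_C:*/9}
Op 9: register job_A */9 -> active={job_A:*/9, job_C:*/9}
Op 10: register job_D */12 -> active={job_A:*/9, job_C:*/9, job_D:*/12}
  job_A: interval 9, next fire after T=282 is 288
  job_C: interval 9, next fire after T=282 is 288
  job_D: interval 12, next fire after T=282 is 288
Earliest = 288, winner (lex tiebreak) = job_A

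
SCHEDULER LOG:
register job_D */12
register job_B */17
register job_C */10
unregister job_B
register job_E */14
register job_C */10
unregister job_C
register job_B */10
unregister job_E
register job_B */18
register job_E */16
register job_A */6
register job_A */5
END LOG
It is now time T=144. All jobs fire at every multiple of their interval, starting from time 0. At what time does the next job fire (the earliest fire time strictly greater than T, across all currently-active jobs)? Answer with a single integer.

Op 1: register job_D */12 -> active={job_D:*/12}
Op 2: register job_B */17 -> active={job_B:*/17, job_D:*/12}
Op 3: register job_C */10 -> active={job_B:*/17, job_C:*/10, job_D:*/12}
Op 4: unregister job_B -> active={job_C:*/10, job_D:*/12}
Op 5: register job_E */14 -> active={job_C:*/10, job_D:*/12, job_E:*/14}
Op 6: register job_C */10 -> active={job_C:*/10, job_D:*/12, job_E:*/14}
Op 7: unregister job_C -> active={job_D:*/12, job_E:*/14}
Op 8: register job_B */10 -> active={job_B:*/10, job_D:*/12, job_E:*/14}
Op 9: unregister job_E -> active={job_B:*/10, job_D:*/12}
Op 10: register job_B */18 -> active={job_B:*/18, job_D:*/12}
Op 11: register job_E */16 -> active={job_B:*/18, job_D:*/12, job_E:*/16}
Op 12: register job_A */6 -> active={job_A:*/6, job_B:*/18, job_D:*/12, job_E:*/16}
Op 13: register job_A */5 -> active={job_A:*/5, job_B:*/18, job_D:*/12, job_E:*/16}
  job_A: interval 5, next fire after T=144 is 145
  job_B: interval 18, next fire after T=144 is 162
  job_D: interval 12, next fire after T=144 is 156
  job_E: interval 16, next fire after T=144 is 160
Earliest fire time = 145 (job job_A)

Answer: 145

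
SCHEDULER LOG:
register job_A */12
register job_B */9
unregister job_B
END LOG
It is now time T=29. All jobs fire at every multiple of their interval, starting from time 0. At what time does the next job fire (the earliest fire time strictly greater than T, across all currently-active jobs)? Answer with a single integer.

Answer: 36

Derivation:
Op 1: register job_A */12 -> active={job_A:*/12}
Op 2: register job_B */9 -> active={job_A:*/12, job_B:*/9}
Op 3: unregister job_B -> active={job_A:*/12}
  job_A: interval 12, next fire after T=29 is 36
Earliest fire time = 36 (job job_A)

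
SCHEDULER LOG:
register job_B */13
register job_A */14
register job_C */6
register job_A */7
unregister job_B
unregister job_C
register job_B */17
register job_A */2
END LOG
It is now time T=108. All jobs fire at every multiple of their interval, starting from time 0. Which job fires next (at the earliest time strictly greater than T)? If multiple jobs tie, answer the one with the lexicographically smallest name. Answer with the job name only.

Answer: job_A

Derivation:
Op 1: register job_B */13 -> active={job_B:*/13}
Op 2: register job_A */14 -> active={job_A:*/14, job_B:*/13}
Op 3: register job_C */6 -> active={job_A:*/14, job_B:*/13, job_C:*/6}
Op 4: register job_A */7 -> active={job_A:*/7, job_B:*/13, job_C:*/6}
Op 5: unregister job_B -> active={job_A:*/7, job_C:*/6}
Op 6: unregister job_C -> active={job_A:*/7}
Op 7: register job_B */17 -> active={job_A:*/7, job_B:*/17}
Op 8: register job_A */2 -> active={job_A:*/2, job_B:*/17}
  job_A: interval 2, next fire after T=108 is 110
  job_B: interval 17, next fire after T=108 is 119
Earliest = 110, winner (lex tiebreak) = job_A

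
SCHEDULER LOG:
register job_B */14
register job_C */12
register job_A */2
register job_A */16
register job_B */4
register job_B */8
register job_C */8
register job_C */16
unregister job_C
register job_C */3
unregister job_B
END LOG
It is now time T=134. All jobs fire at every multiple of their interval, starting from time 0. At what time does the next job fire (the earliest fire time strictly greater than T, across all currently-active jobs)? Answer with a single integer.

Op 1: register job_B */14 -> active={job_B:*/14}
Op 2: register job_C */12 -> active={job_B:*/14, job_C:*/12}
Op 3: register job_A */2 -> active={job_A:*/2, job_B:*/14, job_C:*/12}
Op 4: register job_A */16 -> active={job_A:*/16, job_B:*/14, job_C:*/12}
Op 5: register job_B */4 -> active={job_A:*/16, job_B:*/4, job_C:*/12}
Op 6: register job_B */8 -> active={job_A:*/16, job_B:*/8, job_C:*/12}
Op 7: register job_C */8 -> active={job_A:*/16, job_B:*/8, job_C:*/8}
Op 8: register job_C */16 -> active={job_A:*/16, job_B:*/8, job_C:*/16}
Op 9: unregister job_C -> active={job_A:*/16, job_B:*/8}
Op 10: register job_C */3 -> active={job_A:*/16, job_B:*/8, job_C:*/3}
Op 11: unregister job_B -> active={job_A:*/16, job_C:*/3}
  job_A: interval 16, next fire after T=134 is 144
  job_C: interval 3, next fire after T=134 is 135
Earliest fire time = 135 (job job_C)

Answer: 135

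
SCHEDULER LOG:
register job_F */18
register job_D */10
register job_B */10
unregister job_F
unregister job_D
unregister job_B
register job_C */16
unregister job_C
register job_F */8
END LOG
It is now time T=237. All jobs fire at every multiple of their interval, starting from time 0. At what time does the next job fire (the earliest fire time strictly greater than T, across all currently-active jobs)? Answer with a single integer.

Answer: 240

Derivation:
Op 1: register job_F */18 -> active={job_F:*/18}
Op 2: register job_D */10 -> active={job_D:*/10, job_F:*/18}
Op 3: register job_B */10 -> active={job_B:*/10, job_D:*/10, job_F:*/18}
Op 4: unregister job_F -> active={job_B:*/10, job_D:*/10}
Op 5: unregister job_D -> active={job_B:*/10}
Op 6: unregister job_B -> active={}
Op 7: register job_C */16 -> active={job_C:*/16}
Op 8: unregister job_C -> active={}
Op 9: register job_F */8 -> active={job_F:*/8}
  job_F: interval 8, next fire after T=237 is 240
Earliest fire time = 240 (job job_F)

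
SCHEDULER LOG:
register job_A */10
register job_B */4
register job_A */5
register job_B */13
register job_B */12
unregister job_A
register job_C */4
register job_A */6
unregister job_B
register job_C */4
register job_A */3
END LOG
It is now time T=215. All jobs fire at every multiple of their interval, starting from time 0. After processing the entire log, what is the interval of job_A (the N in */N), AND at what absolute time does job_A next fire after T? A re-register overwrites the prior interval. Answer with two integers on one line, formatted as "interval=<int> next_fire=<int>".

Answer: interval=3 next_fire=216

Derivation:
Op 1: register job_A */10 -> active={job_A:*/10}
Op 2: register job_B */4 -> active={job_A:*/10, job_B:*/4}
Op 3: register job_A */5 -> active={job_A:*/5, job_B:*/4}
Op 4: register job_B */13 -> active={job_A:*/5, job_B:*/13}
Op 5: register job_B */12 -> active={job_A:*/5, job_B:*/12}
Op 6: unregister job_A -> active={job_B:*/12}
Op 7: register job_C */4 -> active={job_B:*/12, job_C:*/4}
Op 8: register job_A */6 -> active={job_A:*/6, job_B:*/12, job_C:*/4}
Op 9: unregister job_B -> active={job_A:*/6, job_C:*/4}
Op 10: register job_C */4 -> active={job_A:*/6, job_C:*/4}
Op 11: register job_A */3 -> active={job_A:*/3, job_C:*/4}
Final interval of job_A = 3
Next fire of job_A after T=215: (215//3+1)*3 = 216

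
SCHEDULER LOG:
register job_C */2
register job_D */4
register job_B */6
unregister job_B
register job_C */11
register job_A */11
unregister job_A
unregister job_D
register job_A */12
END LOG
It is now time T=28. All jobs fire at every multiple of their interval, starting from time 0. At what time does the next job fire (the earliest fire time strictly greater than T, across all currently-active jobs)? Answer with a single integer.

Answer: 33

Derivation:
Op 1: register job_C */2 -> active={job_C:*/2}
Op 2: register job_D */4 -> active={job_C:*/2, job_D:*/4}
Op 3: register job_B */6 -> active={job_B:*/6, job_C:*/2, job_D:*/4}
Op 4: unregister job_B -> active={job_C:*/2, job_D:*/4}
Op 5: register job_C */11 -> active={job_C:*/11, job_D:*/4}
Op 6: register job_A */11 -> active={job_A:*/11, job_C:*/11, job_D:*/4}
Op 7: unregister job_A -> active={job_C:*/11, job_D:*/4}
Op 8: unregister job_D -> active={job_C:*/11}
Op 9: register job_A */12 -> active={job_A:*/12, job_C:*/11}
  job_A: interval 12, next fire after T=28 is 36
  job_C: interval 11, next fire after T=28 is 33
Earliest fire time = 33 (job job_C)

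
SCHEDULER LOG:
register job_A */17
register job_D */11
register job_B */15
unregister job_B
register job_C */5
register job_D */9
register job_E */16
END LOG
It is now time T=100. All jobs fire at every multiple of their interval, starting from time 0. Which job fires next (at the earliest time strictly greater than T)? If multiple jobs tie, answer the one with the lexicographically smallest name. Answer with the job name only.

Answer: job_A

Derivation:
Op 1: register job_A */17 -> active={job_A:*/17}
Op 2: register job_D */11 -> active={job_A:*/17, job_D:*/11}
Op 3: register job_B */15 -> active={job_A:*/17, job_B:*/15, job_D:*/11}
Op 4: unregister job_B -> active={job_A:*/17, job_D:*/11}
Op 5: register job_C */5 -> active={job_A:*/17, job_C:*/5, job_D:*/11}
Op 6: register job_D */9 -> active={job_A:*/17, job_C:*/5, job_D:*/9}
Op 7: register job_E */16 -> active={job_A:*/17, job_C:*/5, job_D:*/9, job_E:*/16}
  job_A: interval 17, next fire after T=100 is 102
  job_C: interval 5, next fire after T=100 is 105
  job_D: interval 9, next fire after T=100 is 108
  job_E: interval 16, next fire after T=100 is 112
Earliest = 102, winner (lex tiebreak) = job_A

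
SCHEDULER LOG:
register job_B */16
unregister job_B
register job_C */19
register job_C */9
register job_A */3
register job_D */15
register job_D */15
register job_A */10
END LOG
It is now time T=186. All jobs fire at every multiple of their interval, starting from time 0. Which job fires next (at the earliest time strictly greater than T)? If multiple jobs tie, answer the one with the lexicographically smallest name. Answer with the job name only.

Op 1: register job_B */16 -> active={job_B:*/16}
Op 2: unregister job_B -> active={}
Op 3: register job_C */19 -> active={job_C:*/19}
Op 4: register job_C */9 -> active={job_C:*/9}
Op 5: register job_A */3 -> active={job_A:*/3, job_C:*/9}
Op 6: register job_D */15 -> active={job_A:*/3, job_C:*/9, job_D:*/15}
Op 7: register job_D */15 -> active={job_A:*/3, job_C:*/9, job_D:*/15}
Op 8: register job_A */10 -> active={job_A:*/10, job_C:*/9, job_D:*/15}
  job_A: interval 10, next fire after T=186 is 190
  job_C: interval 9, next fire after T=186 is 189
  job_D: interval 15, next fire after T=186 is 195
Earliest = 189, winner (lex tiebreak) = job_C

Answer: job_C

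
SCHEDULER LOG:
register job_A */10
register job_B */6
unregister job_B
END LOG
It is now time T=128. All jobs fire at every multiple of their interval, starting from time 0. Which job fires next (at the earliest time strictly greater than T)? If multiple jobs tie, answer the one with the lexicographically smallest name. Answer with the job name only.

Op 1: register job_A */10 -> active={job_A:*/10}
Op 2: register job_B */6 -> active={job_A:*/10, job_B:*/6}
Op 3: unregister job_B -> active={job_A:*/10}
  job_A: interval 10, next fire after T=128 is 130
Earliest = 130, winner (lex tiebreak) = job_A

Answer: job_A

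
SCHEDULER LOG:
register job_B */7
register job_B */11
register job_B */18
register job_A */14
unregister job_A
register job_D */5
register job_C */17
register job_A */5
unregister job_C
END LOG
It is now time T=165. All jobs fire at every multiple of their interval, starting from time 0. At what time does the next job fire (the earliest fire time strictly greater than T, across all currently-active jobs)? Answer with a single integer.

Op 1: register job_B */7 -> active={job_B:*/7}
Op 2: register job_B */11 -> active={job_B:*/11}
Op 3: register job_B */18 -> active={job_B:*/18}
Op 4: register job_A */14 -> active={job_A:*/14, job_B:*/18}
Op 5: unregister job_A -> active={job_B:*/18}
Op 6: register job_D */5 -> active={job_B:*/18, job_D:*/5}
Op 7: register job_C */17 -> active={job_B:*/18, job_C:*/17, job_D:*/5}
Op 8: register job_A */5 -> active={job_A:*/5, job_B:*/18, job_C:*/17, job_D:*/5}
Op 9: unregister job_C -> active={job_A:*/5, job_B:*/18, job_D:*/5}
  job_A: interval 5, next fire after T=165 is 170
  job_B: interval 18, next fire after T=165 is 180
  job_D: interval 5, next fire after T=165 is 170
Earliest fire time = 170 (job job_A)

Answer: 170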